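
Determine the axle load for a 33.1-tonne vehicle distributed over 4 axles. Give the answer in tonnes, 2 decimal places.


Load per axle = total weight / number of axles
Load = 33.1 / 4
Load = 8.28 tonnes

8.28


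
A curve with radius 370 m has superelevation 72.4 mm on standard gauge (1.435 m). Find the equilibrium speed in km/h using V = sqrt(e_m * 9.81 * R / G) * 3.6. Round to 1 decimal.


Convert cant: e = 72.4 mm = 0.0724 m
V_ms = sqrt(0.0724 * 9.81 * 370 / 1.435)
V_ms = sqrt(183.129115) = 13.5325 m/s
V = 13.5325 * 3.6 = 48.7 km/h

48.7


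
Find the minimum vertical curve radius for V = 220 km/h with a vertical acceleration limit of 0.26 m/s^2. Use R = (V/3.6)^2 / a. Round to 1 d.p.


Convert speed: V = 220 / 3.6 = 61.1111 m/s
V^2 = 3734.5679 m^2/s^2
R_v = 3734.5679 / 0.26
R_v = 14363.7 m

14363.7


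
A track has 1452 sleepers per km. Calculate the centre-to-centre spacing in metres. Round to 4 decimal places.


Spacing = 1000 m / number of sleepers
Spacing = 1000 / 1452
Spacing = 0.6887 m

0.6887


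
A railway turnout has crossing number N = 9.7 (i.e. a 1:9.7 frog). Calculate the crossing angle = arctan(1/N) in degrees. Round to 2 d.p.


1/N = 1/9.7 = 0.103093
angle = arctan(0.103093) = 0.10273 rad
angle = 0.10273 * 180/pi = 5.89 degrees

5.89


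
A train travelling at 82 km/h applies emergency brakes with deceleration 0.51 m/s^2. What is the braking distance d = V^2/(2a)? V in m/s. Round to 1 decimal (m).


Convert speed: V = 82 / 3.6 = 22.7778 m/s
V^2 = 518.8272
d = 518.8272 / (2 * 0.51)
d = 518.8272 / 1.02
d = 508.7 m

508.7


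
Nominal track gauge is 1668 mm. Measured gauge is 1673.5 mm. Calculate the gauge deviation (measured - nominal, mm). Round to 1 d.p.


Deviation = measured - nominal
Deviation = 1673.5 - 1668
Deviation = 5.5 mm

5.5


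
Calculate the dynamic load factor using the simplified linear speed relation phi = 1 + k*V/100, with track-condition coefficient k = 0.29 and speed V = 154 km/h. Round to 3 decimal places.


phi = 1 + k * V / 100
phi = 1 + 0.29 * 154 / 100
phi = 1 + 0.4466
phi = 1.447

1.447


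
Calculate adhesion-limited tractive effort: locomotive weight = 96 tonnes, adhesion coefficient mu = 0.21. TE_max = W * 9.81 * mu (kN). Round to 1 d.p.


TE_max = W * g * mu
TE_max = 96 * 9.81 * 0.21
TE_max = 941.76 * 0.21
TE_max = 197.8 kN

197.8


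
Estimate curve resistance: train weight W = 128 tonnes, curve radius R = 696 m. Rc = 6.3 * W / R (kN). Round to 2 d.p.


Rc = 6.3 * W / R
Rc = 6.3 * 128 / 696
Rc = 806.4 / 696
Rc = 1.16 kN

1.16


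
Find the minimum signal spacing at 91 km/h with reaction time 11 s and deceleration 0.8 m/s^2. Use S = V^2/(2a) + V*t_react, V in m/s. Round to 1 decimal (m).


V = 91 / 3.6 = 25.2778 m/s
Braking distance = 25.2778^2 / (2*0.8) = 399.3538 m
Sighting distance = 25.2778 * 11 = 278.0556 m
S = 399.3538 + 278.0556 = 677.4 m

677.4


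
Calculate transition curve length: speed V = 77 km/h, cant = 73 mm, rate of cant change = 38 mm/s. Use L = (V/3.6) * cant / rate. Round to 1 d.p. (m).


Convert speed: V = 77 / 3.6 = 21.3889 m/s
L = 21.3889 * 73 / 38
L = 1561.3889 / 38
L = 41.1 m

41.1


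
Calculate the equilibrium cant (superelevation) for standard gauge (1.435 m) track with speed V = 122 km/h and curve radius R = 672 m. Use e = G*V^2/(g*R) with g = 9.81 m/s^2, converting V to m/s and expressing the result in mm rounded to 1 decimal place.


Convert speed: V = 122 / 3.6 = 33.8889 m/s
Apply formula: e = 1.435 * 33.8889^2 / (9.81 * 672)
e = 1.435 * 1148.4568 / 6592.32
e = 0.249993 m = 250.0 mm

250.0


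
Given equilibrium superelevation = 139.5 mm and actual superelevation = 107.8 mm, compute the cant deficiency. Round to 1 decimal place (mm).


Cant deficiency = equilibrium cant - actual cant
CD = 139.5 - 107.8
CD = 31.7 mm

31.7


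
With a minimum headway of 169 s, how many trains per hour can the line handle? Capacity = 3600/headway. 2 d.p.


Capacity = 3600 / headway
Capacity = 3600 / 169
Capacity = 21.30 trains/hour

21.30


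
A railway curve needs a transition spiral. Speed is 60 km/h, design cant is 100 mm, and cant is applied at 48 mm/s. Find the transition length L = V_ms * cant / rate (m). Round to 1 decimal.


Convert speed: V = 60 / 3.6 = 16.6667 m/s
L = 16.6667 * 100 / 48
L = 1666.6667 / 48
L = 34.7 m

34.7


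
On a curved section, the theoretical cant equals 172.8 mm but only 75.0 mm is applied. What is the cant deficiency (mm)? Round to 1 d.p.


Cant deficiency = equilibrium cant - actual cant
CD = 172.8 - 75.0
CD = 97.8 mm

97.8


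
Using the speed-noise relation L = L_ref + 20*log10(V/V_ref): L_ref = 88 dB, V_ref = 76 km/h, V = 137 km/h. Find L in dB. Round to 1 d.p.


V/V_ref = 137 / 76 = 1.802632
log10(1.802632) = 0.255907
20 * 0.255907 = 5.1181
L = 88 + 5.1181 = 93.1 dB

93.1


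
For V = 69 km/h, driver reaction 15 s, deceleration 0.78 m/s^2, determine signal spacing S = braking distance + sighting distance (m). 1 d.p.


V = 69 / 3.6 = 19.1667 m/s
Braking distance = 19.1667^2 / (2*0.78) = 235.4879 m
Sighting distance = 19.1667 * 15 = 287.5 m
S = 235.4879 + 287.5 = 523.0 m

523.0


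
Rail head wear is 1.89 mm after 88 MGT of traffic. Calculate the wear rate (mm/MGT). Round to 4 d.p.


Wear rate = total wear / cumulative tonnage
Rate = 1.89 / 88
Rate = 0.0215 mm/MGT

0.0215


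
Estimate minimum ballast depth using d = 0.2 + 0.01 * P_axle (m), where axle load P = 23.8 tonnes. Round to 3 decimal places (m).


d = 0.2 + 0.01 * 23.8
d = 0.2 + 0.238
d = 0.438 m

0.438


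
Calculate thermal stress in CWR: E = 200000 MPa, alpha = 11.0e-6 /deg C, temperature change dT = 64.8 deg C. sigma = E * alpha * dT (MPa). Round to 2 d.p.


sigma = E * alpha * dT
sigma = 200000 * 11.0e-6 * 64.8
sigma = 2.2 * 64.8
sigma = 142.56 MPa

142.56


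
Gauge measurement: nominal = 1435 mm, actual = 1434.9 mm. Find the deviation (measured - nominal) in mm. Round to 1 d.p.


Deviation = measured - nominal
Deviation = 1434.9 - 1435
Deviation = -0.1 mm

-0.1


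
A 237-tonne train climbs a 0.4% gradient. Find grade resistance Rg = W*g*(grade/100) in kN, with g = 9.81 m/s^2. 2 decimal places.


Rg = W * 9.81 * grade / 100
Rg = 237 * 9.81 * 0.4 / 100
Rg = 2324.97 * 0.004
Rg = 9.30 kN

9.30


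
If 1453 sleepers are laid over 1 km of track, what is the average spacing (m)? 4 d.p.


Spacing = 1000 m / number of sleepers
Spacing = 1000 / 1453
Spacing = 0.6882 m

0.6882


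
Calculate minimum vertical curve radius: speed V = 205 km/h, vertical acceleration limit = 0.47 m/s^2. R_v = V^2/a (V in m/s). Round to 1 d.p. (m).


Convert speed: V = 205 / 3.6 = 56.9444 m/s
V^2 = 3242.6698 m^2/s^2
R_v = 3242.6698 / 0.47
R_v = 6899.3 m

6899.3


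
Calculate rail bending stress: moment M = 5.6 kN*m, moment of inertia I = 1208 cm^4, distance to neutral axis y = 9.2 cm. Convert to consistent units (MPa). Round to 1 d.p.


Convert units:
M = 5.6 kN*m = 5600000 N*mm
y = 9.2 cm = 92 mm
I = 1208 cm^4 = 12080000 mm^4
sigma = 5600000 * 92 / 12080000
sigma = 42.6 MPa

42.6


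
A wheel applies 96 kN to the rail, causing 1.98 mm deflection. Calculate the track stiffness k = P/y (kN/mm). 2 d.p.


Track stiffness k = P / y
k = 96 / 1.98
k = 48.48 kN/mm

48.48


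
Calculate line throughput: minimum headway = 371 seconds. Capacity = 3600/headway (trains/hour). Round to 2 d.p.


Capacity = 3600 / headway
Capacity = 3600 / 371
Capacity = 9.70 trains/hour

9.70


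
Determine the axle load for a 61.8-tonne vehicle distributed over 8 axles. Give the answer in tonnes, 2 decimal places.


Load per axle = total weight / number of axles
Load = 61.8 / 8
Load = 7.73 tonnes

7.73


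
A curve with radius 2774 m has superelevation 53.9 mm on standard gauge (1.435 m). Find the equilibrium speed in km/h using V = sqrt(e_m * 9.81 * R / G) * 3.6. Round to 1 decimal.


Convert cant: e = 53.9 mm = 0.0539 m
V_ms = sqrt(0.0539 * 9.81 * 2774 / 1.435)
V_ms = sqrt(1022.144576) = 31.971 m/s
V = 31.971 * 3.6 = 115.1 km/h

115.1


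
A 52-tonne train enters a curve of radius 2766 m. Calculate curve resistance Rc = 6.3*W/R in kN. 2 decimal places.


Rc = 6.3 * W / R
Rc = 6.3 * 52 / 2766
Rc = 327.6 / 2766
Rc = 0.12 kN

0.12


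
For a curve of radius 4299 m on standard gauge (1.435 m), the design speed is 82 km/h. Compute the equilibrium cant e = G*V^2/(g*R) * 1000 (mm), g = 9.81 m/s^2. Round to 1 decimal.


Convert speed: V = 82 / 3.6 = 22.7778 m/s
Apply formula: e = 1.435 * 22.7778^2 / (9.81 * 4299)
e = 1.435 * 518.8272 / 42173.19
e = 0.017654 m = 17.7 mm

17.7


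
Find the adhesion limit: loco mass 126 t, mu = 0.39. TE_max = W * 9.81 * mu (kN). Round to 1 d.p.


TE_max = W * g * mu
TE_max = 126 * 9.81 * 0.39
TE_max = 1236.06 * 0.39
TE_max = 482.1 kN

482.1


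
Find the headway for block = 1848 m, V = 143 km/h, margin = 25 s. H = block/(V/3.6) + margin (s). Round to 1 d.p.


V = 143 / 3.6 = 39.7222 m/s
Block traversal time = 1848 / 39.7222 = 46.5231 s
Headway = 46.5231 + 25
Headway = 71.5 s

71.5


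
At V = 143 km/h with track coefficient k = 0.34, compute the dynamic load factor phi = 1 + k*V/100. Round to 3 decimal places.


phi = 1 + k * V / 100
phi = 1 + 0.34 * 143 / 100
phi = 1 + 0.4862
phi = 1.486

1.486


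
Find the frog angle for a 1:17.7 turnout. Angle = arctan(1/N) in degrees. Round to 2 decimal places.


1/N = 1/17.7 = 0.056497
angle = arctan(0.056497) = 0.056437 rad
angle = 0.056437 * 180/pi = 3.23 degrees

3.23


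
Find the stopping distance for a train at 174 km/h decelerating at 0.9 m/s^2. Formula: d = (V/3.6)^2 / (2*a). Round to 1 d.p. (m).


Convert speed: V = 174 / 3.6 = 48.3333 m/s
V^2 = 2336.1111
d = 2336.1111 / (2 * 0.9)
d = 2336.1111 / 1.8
d = 1297.8 m

1297.8


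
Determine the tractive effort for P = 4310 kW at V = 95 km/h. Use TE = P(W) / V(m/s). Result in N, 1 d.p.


Convert: P = 4310 kW = 4310000 W
V = 95 / 3.6 = 26.3889 m/s
TE = 4310000 / 26.3889
TE = 163326.3 N

163326.3


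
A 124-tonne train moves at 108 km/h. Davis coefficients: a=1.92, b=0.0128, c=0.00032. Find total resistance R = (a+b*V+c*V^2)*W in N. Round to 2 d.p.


b*V = 0.0128 * 108 = 1.3824
c*V^2 = 0.00032 * 11664 = 3.73248
R_per_t = 1.92 + 1.3824 + 3.73248 = 7.03488 N/t
R_total = 7.03488 * 124 = 872.33 N

872.33


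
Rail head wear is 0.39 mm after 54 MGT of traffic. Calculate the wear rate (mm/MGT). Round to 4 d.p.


Wear rate = total wear / cumulative tonnage
Rate = 0.39 / 54
Rate = 0.0072 mm/MGT

0.0072


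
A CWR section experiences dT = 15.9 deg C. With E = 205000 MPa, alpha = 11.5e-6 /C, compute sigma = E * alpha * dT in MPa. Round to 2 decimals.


sigma = E * alpha * dT
sigma = 205000 * 11.5e-6 * 15.9
sigma = 2.3575 * 15.9
sigma = 37.48 MPa

37.48


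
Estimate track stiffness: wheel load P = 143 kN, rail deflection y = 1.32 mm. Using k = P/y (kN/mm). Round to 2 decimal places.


Track stiffness k = P / y
k = 143 / 1.32
k = 108.33 kN/mm

108.33


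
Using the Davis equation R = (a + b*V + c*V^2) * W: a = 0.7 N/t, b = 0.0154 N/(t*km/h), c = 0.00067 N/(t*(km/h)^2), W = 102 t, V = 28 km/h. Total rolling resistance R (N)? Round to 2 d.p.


b*V = 0.0154 * 28 = 0.4312
c*V^2 = 0.00067 * 784 = 0.52528
R_per_t = 0.7 + 0.4312 + 0.52528 = 1.65648 N/t
R_total = 1.65648 * 102 = 168.96 N

168.96


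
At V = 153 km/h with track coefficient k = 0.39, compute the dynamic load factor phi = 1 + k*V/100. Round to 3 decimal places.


phi = 1 + k * V / 100
phi = 1 + 0.39 * 153 / 100
phi = 1 + 0.5967
phi = 1.597

1.597


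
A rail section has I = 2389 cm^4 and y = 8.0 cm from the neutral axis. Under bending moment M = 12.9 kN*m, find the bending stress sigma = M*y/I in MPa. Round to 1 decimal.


Convert units:
M = 12.9 kN*m = 12900000 N*mm
y = 8.0 cm = 80 mm
I = 2389 cm^4 = 23890000 mm^4
sigma = 12900000 * 80 / 23890000
sigma = 43.2 MPa

43.2


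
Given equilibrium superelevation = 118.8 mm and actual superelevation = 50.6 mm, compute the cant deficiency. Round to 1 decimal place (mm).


Cant deficiency = equilibrium cant - actual cant
CD = 118.8 - 50.6
CD = 68.2 mm

68.2


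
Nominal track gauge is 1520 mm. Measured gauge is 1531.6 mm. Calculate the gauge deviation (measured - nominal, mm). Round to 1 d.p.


Deviation = measured - nominal
Deviation = 1531.6 - 1520
Deviation = 11.6 mm

11.6


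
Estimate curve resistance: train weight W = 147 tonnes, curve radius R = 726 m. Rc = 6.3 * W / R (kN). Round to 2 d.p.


Rc = 6.3 * W / R
Rc = 6.3 * 147 / 726
Rc = 926.1 / 726
Rc = 1.28 kN

1.28


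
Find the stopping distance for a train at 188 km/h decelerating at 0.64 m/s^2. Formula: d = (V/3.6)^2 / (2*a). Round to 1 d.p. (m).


Convert speed: V = 188 / 3.6 = 52.2222 m/s
V^2 = 2727.1605
d = 2727.1605 / (2 * 0.64)
d = 2727.1605 / 1.28
d = 2130.6 m

2130.6


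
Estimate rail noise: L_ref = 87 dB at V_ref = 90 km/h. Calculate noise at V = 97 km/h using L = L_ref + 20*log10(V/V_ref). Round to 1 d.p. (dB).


V/V_ref = 97 / 90 = 1.077778
log10(1.077778) = 0.032529
20 * 0.032529 = 0.6506
L = 87 + 0.6506 = 87.7 dB

87.7


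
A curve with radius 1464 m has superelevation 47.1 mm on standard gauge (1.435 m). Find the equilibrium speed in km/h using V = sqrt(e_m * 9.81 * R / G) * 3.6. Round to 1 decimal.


Convert cant: e = 47.1 mm = 0.0471 m
V_ms = sqrt(0.0471 * 9.81 * 1464 / 1.435)
V_ms = sqrt(471.388616) = 21.7115 m/s
V = 21.7115 * 3.6 = 78.2 km/h

78.2


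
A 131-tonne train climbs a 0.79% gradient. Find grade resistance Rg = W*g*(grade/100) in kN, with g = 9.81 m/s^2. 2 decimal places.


Rg = W * 9.81 * grade / 100
Rg = 131 * 9.81 * 0.79 / 100
Rg = 1285.11 * 0.0079
Rg = 10.15 kN

10.15


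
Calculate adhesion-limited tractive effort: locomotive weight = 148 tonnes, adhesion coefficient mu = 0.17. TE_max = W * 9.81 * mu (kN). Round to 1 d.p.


TE_max = W * g * mu
TE_max = 148 * 9.81 * 0.17
TE_max = 1451.88 * 0.17
TE_max = 246.8 kN

246.8


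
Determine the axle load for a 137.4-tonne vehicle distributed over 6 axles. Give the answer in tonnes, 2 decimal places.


Load per axle = total weight / number of axles
Load = 137.4 / 6
Load = 22.90 tonnes

22.90


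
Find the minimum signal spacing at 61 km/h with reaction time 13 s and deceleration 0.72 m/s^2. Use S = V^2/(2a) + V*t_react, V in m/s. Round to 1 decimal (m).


V = 61 / 3.6 = 16.9444 m/s
Braking distance = 16.9444^2 / (2*0.72) = 199.3849 m
Sighting distance = 16.9444 * 13 = 220.2778 m
S = 199.3849 + 220.2778 = 419.7 m

419.7


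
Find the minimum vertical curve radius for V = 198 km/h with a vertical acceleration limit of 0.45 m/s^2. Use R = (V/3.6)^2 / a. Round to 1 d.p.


Convert speed: V = 198 / 3.6 = 55.0 m/s
V^2 = 3025.0 m^2/s^2
R_v = 3025.0 / 0.45
R_v = 6722.2 m

6722.2


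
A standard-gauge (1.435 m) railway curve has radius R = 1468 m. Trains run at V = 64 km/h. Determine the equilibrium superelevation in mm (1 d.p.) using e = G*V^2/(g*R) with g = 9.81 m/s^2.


Convert speed: V = 64 / 3.6 = 17.7778 m/s
Apply formula: e = 1.435 * 17.7778^2 / (9.81 * 1468)
e = 1.435 * 316.0494 / 14401.08
e = 0.031493 m = 31.5 mm

31.5


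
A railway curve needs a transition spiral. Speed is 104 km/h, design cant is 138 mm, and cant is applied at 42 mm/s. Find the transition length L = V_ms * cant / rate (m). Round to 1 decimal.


Convert speed: V = 104 / 3.6 = 28.8889 m/s
L = 28.8889 * 138 / 42
L = 3986.6667 / 42
L = 94.9 m

94.9


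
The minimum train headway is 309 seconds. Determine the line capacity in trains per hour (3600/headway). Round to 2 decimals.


Capacity = 3600 / headway
Capacity = 3600 / 309
Capacity = 11.65 trains/hour

11.65


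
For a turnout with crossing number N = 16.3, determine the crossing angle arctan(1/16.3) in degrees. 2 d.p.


1/N = 1/16.3 = 0.06135
angle = arctan(0.06135) = 0.061273 rad
angle = 0.061273 * 180/pi = 3.51 degrees

3.51


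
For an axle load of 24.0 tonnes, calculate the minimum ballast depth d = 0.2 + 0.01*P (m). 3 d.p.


d = 0.2 + 0.01 * 24.0
d = 0.2 + 0.24
d = 0.440 m

0.440


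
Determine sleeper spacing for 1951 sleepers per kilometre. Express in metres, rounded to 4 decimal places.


Spacing = 1000 m / number of sleepers
Spacing = 1000 / 1951
Spacing = 0.5126 m

0.5126


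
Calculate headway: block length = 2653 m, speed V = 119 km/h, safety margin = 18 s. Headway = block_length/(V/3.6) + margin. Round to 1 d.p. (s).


V = 119 / 3.6 = 33.0556 m/s
Block traversal time = 2653 / 33.0556 = 80.2588 s
Headway = 80.2588 + 18
Headway = 98.3 s

98.3


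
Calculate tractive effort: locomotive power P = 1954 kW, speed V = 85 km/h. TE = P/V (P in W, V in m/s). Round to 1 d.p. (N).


Convert: P = 1954 kW = 1954000 W
V = 85 / 3.6 = 23.6111 m/s
TE = 1954000 / 23.6111
TE = 82757.6 N

82757.6


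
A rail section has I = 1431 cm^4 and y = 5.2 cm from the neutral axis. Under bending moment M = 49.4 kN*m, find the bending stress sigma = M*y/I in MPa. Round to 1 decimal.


Convert units:
M = 49.4 kN*m = 49400000 N*mm
y = 5.2 cm = 52 mm
I = 1431 cm^4 = 14310000 mm^4
sigma = 49400000 * 52 / 14310000
sigma = 179.5 MPa

179.5


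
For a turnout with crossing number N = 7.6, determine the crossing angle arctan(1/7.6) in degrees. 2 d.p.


1/N = 1/7.6 = 0.131579
angle = arctan(0.131579) = 0.130827 rad
angle = 0.130827 * 180/pi = 7.50 degrees

7.50


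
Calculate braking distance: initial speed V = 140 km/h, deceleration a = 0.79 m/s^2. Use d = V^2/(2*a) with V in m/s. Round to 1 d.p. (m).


Convert speed: V = 140 / 3.6 = 38.8889 m/s
V^2 = 1512.3457
d = 1512.3457 / (2 * 0.79)
d = 1512.3457 / 1.58
d = 957.2 m

957.2


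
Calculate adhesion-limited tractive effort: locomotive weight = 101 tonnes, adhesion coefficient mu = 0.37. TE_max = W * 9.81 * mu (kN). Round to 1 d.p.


TE_max = W * g * mu
TE_max = 101 * 9.81 * 0.37
TE_max = 990.81 * 0.37
TE_max = 366.6 kN

366.6


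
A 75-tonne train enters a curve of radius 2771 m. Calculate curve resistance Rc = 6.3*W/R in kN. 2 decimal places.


Rc = 6.3 * W / R
Rc = 6.3 * 75 / 2771
Rc = 472.5 / 2771
Rc = 0.17 kN

0.17


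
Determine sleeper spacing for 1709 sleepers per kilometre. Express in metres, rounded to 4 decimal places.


Spacing = 1000 m / number of sleepers
Spacing = 1000 / 1709
Spacing = 0.5851 m

0.5851


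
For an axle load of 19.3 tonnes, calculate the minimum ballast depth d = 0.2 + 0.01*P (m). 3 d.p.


d = 0.2 + 0.01 * 19.3
d = 0.2 + 0.193
d = 0.393 m

0.393


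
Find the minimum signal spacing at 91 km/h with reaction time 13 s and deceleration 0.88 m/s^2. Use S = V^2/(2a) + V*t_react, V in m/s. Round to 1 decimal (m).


V = 91 / 3.6 = 25.2778 m/s
Braking distance = 25.2778^2 / (2*0.88) = 363.0489 m
Sighting distance = 25.2778 * 13 = 328.6111 m
S = 363.0489 + 328.6111 = 691.7 m

691.7


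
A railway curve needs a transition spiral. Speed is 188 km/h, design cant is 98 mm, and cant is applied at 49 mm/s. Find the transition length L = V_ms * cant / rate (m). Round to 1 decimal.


Convert speed: V = 188 / 3.6 = 52.2222 m/s
L = 52.2222 * 98 / 49
L = 5117.7778 / 49
L = 104.4 m

104.4


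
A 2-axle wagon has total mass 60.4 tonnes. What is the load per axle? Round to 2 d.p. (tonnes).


Load per axle = total weight / number of axles
Load = 60.4 / 2
Load = 30.20 tonnes

30.20


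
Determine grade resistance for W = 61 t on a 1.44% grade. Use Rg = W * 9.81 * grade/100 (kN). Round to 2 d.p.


Rg = W * 9.81 * grade / 100
Rg = 61 * 9.81 * 1.44 / 100
Rg = 598.41 * 0.0144
Rg = 8.62 kN

8.62


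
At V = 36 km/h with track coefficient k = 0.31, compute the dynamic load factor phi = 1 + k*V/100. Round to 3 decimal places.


phi = 1 + k * V / 100
phi = 1 + 0.31 * 36 / 100
phi = 1 + 0.1116
phi = 1.112

1.112


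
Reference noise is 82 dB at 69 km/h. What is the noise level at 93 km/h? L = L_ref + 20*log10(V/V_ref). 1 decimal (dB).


V/V_ref = 93 / 69 = 1.347826
log10(1.347826) = 0.129634
20 * 0.129634 = 2.5927
L = 82 + 2.5927 = 84.6 dB

84.6


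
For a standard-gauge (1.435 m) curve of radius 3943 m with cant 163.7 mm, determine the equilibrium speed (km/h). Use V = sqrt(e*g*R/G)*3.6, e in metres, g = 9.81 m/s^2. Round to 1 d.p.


Convert cant: e = 163.7 mm = 0.1637 m
V_ms = sqrt(0.1637 * 9.81 * 3943 / 1.435)
V_ms = sqrt(4412.579701) = 66.4273 m/s
V = 66.4273 * 3.6 = 239.1 km/h

239.1


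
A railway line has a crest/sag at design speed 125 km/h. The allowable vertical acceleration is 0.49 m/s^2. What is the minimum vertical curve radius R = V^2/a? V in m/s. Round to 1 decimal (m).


Convert speed: V = 125 / 3.6 = 34.7222 m/s
V^2 = 1205.6327 m^2/s^2
R_v = 1205.6327 / 0.49
R_v = 2460.5 m

2460.5


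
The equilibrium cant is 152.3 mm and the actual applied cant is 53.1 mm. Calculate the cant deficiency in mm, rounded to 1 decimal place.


Cant deficiency = equilibrium cant - actual cant
CD = 152.3 - 53.1
CD = 99.2 mm

99.2


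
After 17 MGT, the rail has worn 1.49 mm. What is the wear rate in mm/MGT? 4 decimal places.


Wear rate = total wear / cumulative tonnage
Rate = 1.49 / 17
Rate = 0.0876 mm/MGT

0.0876


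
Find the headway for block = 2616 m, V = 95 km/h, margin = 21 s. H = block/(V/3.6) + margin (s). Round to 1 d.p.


V = 95 / 3.6 = 26.3889 m/s
Block traversal time = 2616 / 26.3889 = 99.1326 s
Headway = 99.1326 + 21
Headway = 120.1 s

120.1


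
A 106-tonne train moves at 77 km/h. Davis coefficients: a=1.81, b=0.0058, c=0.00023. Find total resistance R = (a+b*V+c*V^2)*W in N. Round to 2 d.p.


b*V = 0.0058 * 77 = 0.4466
c*V^2 = 0.00023 * 5929 = 1.36367
R_per_t = 1.81 + 0.4466 + 1.36367 = 3.62027 N/t
R_total = 3.62027 * 106 = 383.75 N

383.75


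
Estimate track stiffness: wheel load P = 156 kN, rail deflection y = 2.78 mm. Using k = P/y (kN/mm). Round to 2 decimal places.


Track stiffness k = P / y
k = 156 / 2.78
k = 56.12 kN/mm

56.12


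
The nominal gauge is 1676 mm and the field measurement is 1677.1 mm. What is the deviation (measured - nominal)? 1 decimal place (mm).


Deviation = measured - nominal
Deviation = 1677.1 - 1676
Deviation = 1.1 mm

1.1


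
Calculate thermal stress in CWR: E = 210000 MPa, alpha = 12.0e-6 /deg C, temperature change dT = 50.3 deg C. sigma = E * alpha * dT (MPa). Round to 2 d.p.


sigma = E * alpha * dT
sigma = 210000 * 12.0e-6 * 50.3
sigma = 2.52 * 50.3
sigma = 126.76 MPa

126.76


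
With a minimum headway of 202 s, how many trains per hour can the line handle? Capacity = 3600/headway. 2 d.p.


Capacity = 3600 / headway
Capacity = 3600 / 202
Capacity = 17.82 trains/hour

17.82


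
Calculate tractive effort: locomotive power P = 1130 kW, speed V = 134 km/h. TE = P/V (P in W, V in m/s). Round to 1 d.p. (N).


Convert: P = 1130 kW = 1130000 W
V = 134 / 3.6 = 37.2222 m/s
TE = 1130000 / 37.2222
TE = 30358.2 N

30358.2


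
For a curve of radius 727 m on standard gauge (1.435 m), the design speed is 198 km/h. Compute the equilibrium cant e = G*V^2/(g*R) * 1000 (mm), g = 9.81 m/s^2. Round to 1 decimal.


Convert speed: V = 198 / 3.6 = 55.0 m/s
Apply formula: e = 1.435 * 55.0^2 / (9.81 * 727)
e = 1.435 * 3025.0 / 7131.87
e = 0.608659 m = 608.7 mm

608.7


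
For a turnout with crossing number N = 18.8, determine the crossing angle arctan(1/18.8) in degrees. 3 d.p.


1/N = 1/18.8 = 0.053191
angle = arctan(0.053191) = 0.053141 rad
angle = 0.053141 * 180/pi = 3.045 degrees

3.045


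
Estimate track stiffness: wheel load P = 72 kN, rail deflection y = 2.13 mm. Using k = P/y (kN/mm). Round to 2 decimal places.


Track stiffness k = P / y
k = 72 / 2.13
k = 33.80 kN/mm

33.80


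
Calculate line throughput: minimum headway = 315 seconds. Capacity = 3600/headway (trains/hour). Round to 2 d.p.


Capacity = 3600 / headway
Capacity = 3600 / 315
Capacity = 11.43 trains/hour

11.43


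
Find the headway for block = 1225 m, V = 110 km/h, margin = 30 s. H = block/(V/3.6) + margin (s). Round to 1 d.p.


V = 110 / 3.6 = 30.5556 m/s
Block traversal time = 1225 / 30.5556 = 40.0909 s
Headway = 40.0909 + 30
Headway = 70.1 s

70.1


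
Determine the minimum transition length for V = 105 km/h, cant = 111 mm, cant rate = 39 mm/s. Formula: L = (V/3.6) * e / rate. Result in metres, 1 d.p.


Convert speed: V = 105 / 3.6 = 29.1667 m/s
L = 29.1667 * 111 / 39
L = 3237.5 / 39
L = 83.0 m

83.0


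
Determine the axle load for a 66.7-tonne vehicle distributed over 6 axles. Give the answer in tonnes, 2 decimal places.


Load per axle = total weight / number of axles
Load = 66.7 / 6
Load = 11.12 tonnes

11.12


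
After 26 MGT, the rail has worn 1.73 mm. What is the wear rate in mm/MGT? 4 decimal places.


Wear rate = total wear / cumulative tonnage
Rate = 1.73 / 26
Rate = 0.0665 mm/MGT

0.0665


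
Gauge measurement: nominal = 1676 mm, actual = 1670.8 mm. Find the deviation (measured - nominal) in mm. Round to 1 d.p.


Deviation = measured - nominal
Deviation = 1670.8 - 1676
Deviation = -5.2 mm

-5.2


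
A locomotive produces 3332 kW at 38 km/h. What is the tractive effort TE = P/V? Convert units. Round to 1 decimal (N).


Convert: P = 3332 kW = 3332000 W
V = 38 / 3.6 = 10.5556 m/s
TE = 3332000 / 10.5556
TE = 315663.2 N

315663.2


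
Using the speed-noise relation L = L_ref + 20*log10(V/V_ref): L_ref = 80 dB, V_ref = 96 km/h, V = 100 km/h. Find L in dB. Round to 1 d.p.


V/V_ref = 100 / 96 = 1.041667
log10(1.041667) = 0.017729
20 * 0.017729 = 0.3546
L = 80 + 0.3546 = 80.4 dB

80.4


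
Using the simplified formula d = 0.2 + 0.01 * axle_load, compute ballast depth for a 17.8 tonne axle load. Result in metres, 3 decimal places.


d = 0.2 + 0.01 * 17.8
d = 0.2 + 0.178
d = 0.378 m

0.378


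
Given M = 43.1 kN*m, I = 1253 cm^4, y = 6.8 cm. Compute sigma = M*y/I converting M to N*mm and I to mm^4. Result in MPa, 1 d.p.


Convert units:
M = 43.1 kN*m = 43100000 N*mm
y = 6.8 cm = 68 mm
I = 1253 cm^4 = 12530000 mm^4
sigma = 43100000 * 68 / 12530000
sigma = 233.9 MPa

233.9


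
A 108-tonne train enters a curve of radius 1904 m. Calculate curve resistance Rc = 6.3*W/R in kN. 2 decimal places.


Rc = 6.3 * W / R
Rc = 6.3 * 108 / 1904
Rc = 680.4 / 1904
Rc = 0.36 kN

0.36


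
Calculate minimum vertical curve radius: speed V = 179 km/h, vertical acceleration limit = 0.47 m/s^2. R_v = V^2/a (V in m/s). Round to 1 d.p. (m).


Convert speed: V = 179 / 3.6 = 49.7222 m/s
V^2 = 2472.2994 m^2/s^2
R_v = 2472.2994 / 0.47
R_v = 5260.2 m

5260.2


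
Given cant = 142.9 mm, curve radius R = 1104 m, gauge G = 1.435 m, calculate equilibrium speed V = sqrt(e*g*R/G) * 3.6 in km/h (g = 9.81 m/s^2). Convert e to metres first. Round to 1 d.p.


Convert cant: e = 142.9 mm = 0.1429 m
V_ms = sqrt(0.1429 * 9.81 * 1104 / 1.435)
V_ms = sqrt(1078.495677) = 32.8405 m/s
V = 32.8405 * 3.6 = 118.2 km/h

118.2


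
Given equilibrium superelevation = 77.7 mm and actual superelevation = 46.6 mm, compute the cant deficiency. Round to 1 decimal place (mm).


Cant deficiency = equilibrium cant - actual cant
CD = 77.7 - 46.6
CD = 31.1 mm

31.1


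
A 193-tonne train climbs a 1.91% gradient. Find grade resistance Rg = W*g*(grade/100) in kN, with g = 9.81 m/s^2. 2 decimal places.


Rg = W * 9.81 * grade / 100
Rg = 193 * 9.81 * 1.91 / 100
Rg = 1893.33 * 0.0191
Rg = 36.16 kN

36.16


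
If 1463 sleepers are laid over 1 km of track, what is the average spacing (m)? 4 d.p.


Spacing = 1000 m / number of sleepers
Spacing = 1000 / 1463
Spacing = 0.6835 m

0.6835


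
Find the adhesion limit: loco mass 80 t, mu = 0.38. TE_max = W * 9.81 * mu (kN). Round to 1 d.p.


TE_max = W * g * mu
TE_max = 80 * 9.81 * 0.38
TE_max = 784.8 * 0.38
TE_max = 298.2 kN

298.2


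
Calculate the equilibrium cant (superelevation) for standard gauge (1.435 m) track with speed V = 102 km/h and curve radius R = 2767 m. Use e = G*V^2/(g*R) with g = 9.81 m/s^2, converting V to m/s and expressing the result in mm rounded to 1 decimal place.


Convert speed: V = 102 / 3.6 = 28.3333 m/s
Apply formula: e = 1.435 * 28.3333^2 / (9.81 * 2767)
e = 1.435 * 802.7778 / 27144.27
e = 0.042439 m = 42.4 mm

42.4


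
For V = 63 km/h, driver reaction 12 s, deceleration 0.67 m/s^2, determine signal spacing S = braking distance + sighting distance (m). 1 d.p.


V = 63 / 3.6 = 17.5 m/s
Braking distance = 17.5^2 / (2*0.67) = 228.5448 m
Sighting distance = 17.5 * 12 = 210.0 m
S = 228.5448 + 210.0 = 438.5 m

438.5


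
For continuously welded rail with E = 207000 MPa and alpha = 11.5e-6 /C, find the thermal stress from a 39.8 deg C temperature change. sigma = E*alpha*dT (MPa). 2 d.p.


sigma = E * alpha * dT
sigma = 207000 * 11.5e-6 * 39.8
sigma = 2.3805 * 39.8
sigma = 94.74 MPa

94.74


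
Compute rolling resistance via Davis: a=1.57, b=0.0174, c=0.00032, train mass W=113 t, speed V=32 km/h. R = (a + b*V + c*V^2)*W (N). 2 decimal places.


b*V = 0.0174 * 32 = 0.5568
c*V^2 = 0.00032 * 1024 = 0.32768
R_per_t = 1.57 + 0.5568 + 0.32768 = 2.45448 N/t
R_total = 2.45448 * 113 = 277.36 N

277.36


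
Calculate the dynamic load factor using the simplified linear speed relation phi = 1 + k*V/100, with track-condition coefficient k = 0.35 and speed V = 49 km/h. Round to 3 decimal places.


phi = 1 + k * V / 100
phi = 1 + 0.35 * 49 / 100
phi = 1 + 0.1715
phi = 1.172

1.172


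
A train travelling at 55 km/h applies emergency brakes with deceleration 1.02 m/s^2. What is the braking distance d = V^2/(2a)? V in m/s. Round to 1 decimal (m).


Convert speed: V = 55 / 3.6 = 15.2778 m/s
V^2 = 233.4105
d = 233.4105 / (2 * 1.02)
d = 233.4105 / 2.04
d = 114.4 m

114.4


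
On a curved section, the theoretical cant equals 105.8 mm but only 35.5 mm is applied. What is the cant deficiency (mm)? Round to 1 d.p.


Cant deficiency = equilibrium cant - actual cant
CD = 105.8 - 35.5
CD = 70.3 mm

70.3


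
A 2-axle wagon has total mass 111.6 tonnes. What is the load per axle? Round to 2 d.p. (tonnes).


Load per axle = total weight / number of axles
Load = 111.6 / 2
Load = 55.80 tonnes

55.80


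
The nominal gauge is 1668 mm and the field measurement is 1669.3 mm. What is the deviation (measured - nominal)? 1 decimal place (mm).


Deviation = measured - nominal
Deviation = 1669.3 - 1668
Deviation = 1.3 mm

1.3


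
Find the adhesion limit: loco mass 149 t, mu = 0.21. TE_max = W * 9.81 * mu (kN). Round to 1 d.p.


TE_max = W * g * mu
TE_max = 149 * 9.81 * 0.21
TE_max = 1461.69 * 0.21
TE_max = 307.0 kN

307.0


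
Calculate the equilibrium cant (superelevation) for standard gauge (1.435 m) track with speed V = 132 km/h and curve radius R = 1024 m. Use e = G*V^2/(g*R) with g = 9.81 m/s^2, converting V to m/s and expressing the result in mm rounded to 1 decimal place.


Convert speed: V = 132 / 3.6 = 36.6667 m/s
Apply formula: e = 1.435 * 36.6667^2 / (9.81 * 1024)
e = 1.435 * 1344.4444 / 10045.44
e = 0.192055 m = 192.1 mm

192.1


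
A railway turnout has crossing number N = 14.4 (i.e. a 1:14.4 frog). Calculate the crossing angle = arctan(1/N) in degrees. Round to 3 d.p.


1/N = 1/14.4 = 0.069444
angle = arctan(0.069444) = 0.069333 rad
angle = 0.069333 * 180/pi = 3.972 degrees

3.972


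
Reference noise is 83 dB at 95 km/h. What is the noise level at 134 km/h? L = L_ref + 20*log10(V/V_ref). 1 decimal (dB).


V/V_ref = 134 / 95 = 1.410526
log10(1.410526) = 0.149381
20 * 0.149381 = 2.9876
L = 83 + 2.9876 = 86.0 dB

86.0


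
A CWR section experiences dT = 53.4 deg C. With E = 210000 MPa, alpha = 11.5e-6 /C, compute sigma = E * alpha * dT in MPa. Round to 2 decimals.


sigma = E * alpha * dT
sigma = 210000 * 11.5e-6 * 53.4
sigma = 2.415 * 53.4
sigma = 128.96 MPa

128.96


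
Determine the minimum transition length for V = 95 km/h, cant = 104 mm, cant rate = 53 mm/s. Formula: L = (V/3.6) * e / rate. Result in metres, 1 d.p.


Convert speed: V = 95 / 3.6 = 26.3889 m/s
L = 26.3889 * 104 / 53
L = 2744.4444 / 53
L = 51.8 m

51.8


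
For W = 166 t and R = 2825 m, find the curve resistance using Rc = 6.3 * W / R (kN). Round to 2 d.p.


Rc = 6.3 * W / R
Rc = 6.3 * 166 / 2825
Rc = 1045.8 / 2825
Rc = 0.37 kN

0.37


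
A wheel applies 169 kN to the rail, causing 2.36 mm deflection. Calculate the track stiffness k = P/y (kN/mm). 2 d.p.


Track stiffness k = P / y
k = 169 / 2.36
k = 71.61 kN/mm

71.61


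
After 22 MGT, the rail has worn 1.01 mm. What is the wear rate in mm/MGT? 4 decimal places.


Wear rate = total wear / cumulative tonnage
Rate = 1.01 / 22
Rate = 0.0459 mm/MGT

0.0459


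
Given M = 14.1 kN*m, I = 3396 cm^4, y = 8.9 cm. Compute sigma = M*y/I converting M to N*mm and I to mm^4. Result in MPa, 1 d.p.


Convert units:
M = 14.1 kN*m = 14100000 N*mm
y = 8.9 cm = 89 mm
I = 3396 cm^4 = 33960000 mm^4
sigma = 14100000 * 89 / 33960000
sigma = 37.0 MPa

37.0


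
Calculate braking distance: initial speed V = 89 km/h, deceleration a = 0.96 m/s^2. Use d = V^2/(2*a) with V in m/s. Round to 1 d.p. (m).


Convert speed: V = 89 / 3.6 = 24.7222 m/s
V^2 = 611.1883
d = 611.1883 / (2 * 0.96)
d = 611.1883 / 1.92
d = 318.3 m

318.3


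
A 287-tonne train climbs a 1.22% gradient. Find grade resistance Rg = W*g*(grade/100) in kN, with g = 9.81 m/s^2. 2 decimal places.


Rg = W * 9.81 * grade / 100
Rg = 287 * 9.81 * 1.22 / 100
Rg = 2815.47 * 0.0122
Rg = 34.35 kN

34.35


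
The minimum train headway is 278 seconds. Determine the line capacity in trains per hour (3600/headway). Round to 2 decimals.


Capacity = 3600 / headway
Capacity = 3600 / 278
Capacity = 12.95 trains/hour

12.95


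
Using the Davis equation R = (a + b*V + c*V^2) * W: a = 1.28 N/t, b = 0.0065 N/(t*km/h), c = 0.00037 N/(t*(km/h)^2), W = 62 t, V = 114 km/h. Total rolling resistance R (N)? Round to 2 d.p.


b*V = 0.0065 * 114 = 0.741
c*V^2 = 0.00037 * 12996 = 4.80852
R_per_t = 1.28 + 0.741 + 4.80852 = 6.82952 N/t
R_total = 6.82952 * 62 = 423.43 N

423.43


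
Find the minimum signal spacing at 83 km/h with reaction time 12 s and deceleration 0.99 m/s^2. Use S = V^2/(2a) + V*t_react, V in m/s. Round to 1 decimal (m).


V = 83 / 3.6 = 23.0556 m/s
Braking distance = 23.0556^2 / (2*0.99) = 268.464 m
Sighting distance = 23.0556 * 12 = 276.6667 m
S = 268.464 + 276.6667 = 545.1 m

545.1


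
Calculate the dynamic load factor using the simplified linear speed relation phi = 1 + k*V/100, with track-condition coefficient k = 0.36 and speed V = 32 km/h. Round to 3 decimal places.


phi = 1 + k * V / 100
phi = 1 + 0.36 * 32 / 100
phi = 1 + 0.1152
phi = 1.115

1.115


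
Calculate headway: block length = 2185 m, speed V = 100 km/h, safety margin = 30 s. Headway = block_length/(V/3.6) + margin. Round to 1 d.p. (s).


V = 100 / 3.6 = 27.7778 m/s
Block traversal time = 2185 / 27.7778 = 78.66 s
Headway = 78.66 + 30
Headway = 108.7 s

108.7


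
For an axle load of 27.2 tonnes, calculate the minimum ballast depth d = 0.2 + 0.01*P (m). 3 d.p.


d = 0.2 + 0.01 * 27.2
d = 0.2 + 0.272
d = 0.472 m

0.472


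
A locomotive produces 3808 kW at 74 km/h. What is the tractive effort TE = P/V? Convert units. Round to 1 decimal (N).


Convert: P = 3808 kW = 3808000 W
V = 74 / 3.6 = 20.5556 m/s
TE = 3808000 / 20.5556
TE = 185254.1 N

185254.1


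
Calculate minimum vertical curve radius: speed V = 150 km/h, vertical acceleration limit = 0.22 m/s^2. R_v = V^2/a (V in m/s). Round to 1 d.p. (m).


Convert speed: V = 150 / 3.6 = 41.6667 m/s
V^2 = 1736.1111 m^2/s^2
R_v = 1736.1111 / 0.22
R_v = 7891.4 m

7891.4


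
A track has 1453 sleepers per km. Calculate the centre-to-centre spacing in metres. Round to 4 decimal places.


Spacing = 1000 m / number of sleepers
Spacing = 1000 / 1453
Spacing = 0.6882 m

0.6882


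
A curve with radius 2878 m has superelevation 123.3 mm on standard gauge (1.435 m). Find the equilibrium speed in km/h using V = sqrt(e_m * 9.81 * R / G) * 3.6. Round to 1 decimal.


Convert cant: e = 123.3 mm = 0.1233 m
V_ms = sqrt(0.1233 * 9.81 * 2878 / 1.435)
V_ms = sqrt(2425.889264) = 49.2533 m/s
V = 49.2533 * 3.6 = 177.3 km/h

177.3


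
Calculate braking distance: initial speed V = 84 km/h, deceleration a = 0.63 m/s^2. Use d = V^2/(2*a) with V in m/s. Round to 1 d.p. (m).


Convert speed: V = 84 / 3.6 = 23.3333 m/s
V^2 = 544.4444
d = 544.4444 / (2 * 0.63)
d = 544.4444 / 1.26
d = 432.1 m

432.1


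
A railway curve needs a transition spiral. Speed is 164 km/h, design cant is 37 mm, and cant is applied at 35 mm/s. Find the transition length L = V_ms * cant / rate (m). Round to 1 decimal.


Convert speed: V = 164 / 3.6 = 45.5556 m/s
L = 45.5556 * 37 / 35
L = 1685.5556 / 35
L = 48.2 m

48.2


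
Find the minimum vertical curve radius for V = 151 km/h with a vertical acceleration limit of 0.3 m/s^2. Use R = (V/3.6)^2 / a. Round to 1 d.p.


Convert speed: V = 151 / 3.6 = 41.9444 m/s
V^2 = 1759.3364 m^2/s^2
R_v = 1759.3364 / 0.3
R_v = 5864.5 m

5864.5


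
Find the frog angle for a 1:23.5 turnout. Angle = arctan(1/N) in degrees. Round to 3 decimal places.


1/N = 1/23.5 = 0.042553
angle = arctan(0.042553) = 0.042528 rad
angle = 0.042528 * 180/pi = 2.437 degrees

2.437


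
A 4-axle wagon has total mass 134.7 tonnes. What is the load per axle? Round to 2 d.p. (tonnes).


Load per axle = total weight / number of axles
Load = 134.7 / 4
Load = 33.68 tonnes

33.68


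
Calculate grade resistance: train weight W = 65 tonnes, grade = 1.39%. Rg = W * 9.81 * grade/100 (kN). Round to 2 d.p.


Rg = W * 9.81 * grade / 100
Rg = 65 * 9.81 * 1.39 / 100
Rg = 637.65 * 0.0139
Rg = 8.86 kN

8.86


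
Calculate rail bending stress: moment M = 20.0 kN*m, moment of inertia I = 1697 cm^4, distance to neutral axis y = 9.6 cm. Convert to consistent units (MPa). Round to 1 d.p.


Convert units:
M = 20.0 kN*m = 20000000 N*mm
y = 9.6 cm = 96 mm
I = 1697 cm^4 = 16970000 mm^4
sigma = 20000000 * 96 / 16970000
sigma = 113.1 MPa

113.1


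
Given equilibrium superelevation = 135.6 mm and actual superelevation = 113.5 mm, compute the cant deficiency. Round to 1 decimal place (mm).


Cant deficiency = equilibrium cant - actual cant
CD = 135.6 - 113.5
CD = 22.1 mm

22.1


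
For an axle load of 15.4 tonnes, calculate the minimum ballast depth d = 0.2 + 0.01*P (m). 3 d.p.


d = 0.2 + 0.01 * 15.4
d = 0.2 + 0.154
d = 0.354 m

0.354


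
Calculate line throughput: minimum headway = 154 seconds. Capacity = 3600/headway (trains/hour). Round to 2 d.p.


Capacity = 3600 / headway
Capacity = 3600 / 154
Capacity = 23.38 trains/hour

23.38


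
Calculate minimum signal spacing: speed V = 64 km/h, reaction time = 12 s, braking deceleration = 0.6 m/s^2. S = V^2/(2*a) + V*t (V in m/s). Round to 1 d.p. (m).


V = 64 / 3.6 = 17.7778 m/s
Braking distance = 17.7778^2 / (2*0.6) = 263.3745 m
Sighting distance = 17.7778 * 12 = 213.3333 m
S = 263.3745 + 213.3333 = 476.7 m

476.7


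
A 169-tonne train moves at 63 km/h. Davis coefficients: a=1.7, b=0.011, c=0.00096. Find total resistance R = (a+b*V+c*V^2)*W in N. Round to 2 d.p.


b*V = 0.011 * 63 = 0.693
c*V^2 = 0.00096 * 3969 = 3.81024
R_per_t = 1.7 + 0.693 + 3.81024 = 6.20324 N/t
R_total = 6.20324 * 169 = 1048.35 N

1048.35


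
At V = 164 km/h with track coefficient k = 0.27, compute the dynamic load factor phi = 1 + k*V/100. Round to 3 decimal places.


phi = 1 + k * V / 100
phi = 1 + 0.27 * 164 / 100
phi = 1 + 0.4428
phi = 1.443

1.443


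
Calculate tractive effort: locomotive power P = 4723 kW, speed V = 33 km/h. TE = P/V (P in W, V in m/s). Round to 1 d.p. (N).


Convert: P = 4723 kW = 4723000 W
V = 33 / 3.6 = 9.1667 m/s
TE = 4723000 / 9.1667
TE = 515236.4 N

515236.4


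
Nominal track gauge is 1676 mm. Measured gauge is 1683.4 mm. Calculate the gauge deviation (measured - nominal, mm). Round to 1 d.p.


Deviation = measured - nominal
Deviation = 1683.4 - 1676
Deviation = 7.4 mm

7.4
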